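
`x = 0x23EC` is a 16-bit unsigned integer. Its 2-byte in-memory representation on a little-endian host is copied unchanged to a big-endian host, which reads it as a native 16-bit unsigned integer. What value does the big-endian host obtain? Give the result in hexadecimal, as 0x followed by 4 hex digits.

Stored little-endian, the bytes at ascending addresses are EC 23.
Read back as big-endian, the last byte is least significant, giving 0xEC23.

0xEC23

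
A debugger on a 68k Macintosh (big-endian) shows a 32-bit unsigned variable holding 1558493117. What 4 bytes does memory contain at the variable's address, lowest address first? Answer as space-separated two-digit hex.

1558493117 in hexadecimal, padded to 32 bits, is 0x5CE4B7BD.
Split into bytes (most-significant first): 5C E4 B7 BD.
In big-endian order the high byte comes first in memory.
So the memory order matches the most-significant-first order: 5C E4 B7 BD.

5C E4 B7 BD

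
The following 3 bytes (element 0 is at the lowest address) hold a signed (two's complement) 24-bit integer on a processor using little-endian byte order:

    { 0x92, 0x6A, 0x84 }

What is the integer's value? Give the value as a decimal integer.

Little-endian: lowest address holds the least-significant byte.
Reassemble most-significant byte first: 84 6A 92 → 0x846A92.
Top bit is set, so as a signed 24-bit value this is 0x846A92 − 2^24 = -8099182.

-8099182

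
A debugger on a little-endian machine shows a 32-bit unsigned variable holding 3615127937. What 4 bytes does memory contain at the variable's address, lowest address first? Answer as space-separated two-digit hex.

3615127937 in hexadecimal, padded to 32 bits, is 0xD77A7981.
Split into bytes (most-significant first): D7 7A 79 81.
Little-endian: lowest address holds the least-significant byte.
So at ascending addresses the bytes are 81 79 7A D7.

81 79 7A D7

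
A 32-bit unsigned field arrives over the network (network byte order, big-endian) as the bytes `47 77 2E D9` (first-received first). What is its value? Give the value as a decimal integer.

Big-endian: lowest address holds the most-significant byte.
The bytes are already most-significant first: 0x47772ED9.
0x47772ED9 = 1198993113.

1198993113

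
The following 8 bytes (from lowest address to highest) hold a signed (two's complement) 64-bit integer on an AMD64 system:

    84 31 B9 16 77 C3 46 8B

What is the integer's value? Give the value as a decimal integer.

-8410820337818062460

In little-endian order the low byte comes first in memory.
Reassemble most-significant byte first: 8B 46 C3 77 16 B9 31 84 → 0x8B46C37716B93184.
Top bit is set, so as a signed 64-bit value this is 0x8B46C37716B93184 − 2^64 = -8410820337818062460.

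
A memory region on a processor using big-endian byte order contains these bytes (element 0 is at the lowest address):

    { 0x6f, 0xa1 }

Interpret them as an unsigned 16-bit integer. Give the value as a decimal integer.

28577

Big-endian: lowest address holds the most-significant byte.
The bytes are already most-significant first: 0x6FA1.
0x6FA1 = 28577.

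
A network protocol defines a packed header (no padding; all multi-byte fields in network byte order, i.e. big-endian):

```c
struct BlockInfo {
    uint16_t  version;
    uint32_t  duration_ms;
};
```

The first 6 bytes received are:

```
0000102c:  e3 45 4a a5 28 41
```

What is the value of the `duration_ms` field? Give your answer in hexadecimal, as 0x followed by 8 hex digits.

`duration_ms` follows `version` (2 bytes), so it starts at byte offset 2 and occupies 4 bytes.
Bytes at offsets 2..5: 4A A5 28 41.
Big-endian stores the most-significant byte at the lowest address.
The bytes are already most-significant first: 0x4AA52841.

0x4AA52841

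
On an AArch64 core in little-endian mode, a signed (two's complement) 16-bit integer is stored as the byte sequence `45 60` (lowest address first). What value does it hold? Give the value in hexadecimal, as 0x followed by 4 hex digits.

0x6045

Little-endian: lowest address holds the least-significant byte.
Reassemble most-significant byte first: 60 45 → 0x6045.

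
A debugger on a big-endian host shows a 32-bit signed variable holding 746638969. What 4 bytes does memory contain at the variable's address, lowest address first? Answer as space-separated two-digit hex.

746638969 in hexadecimal, padded to 32 bits, is 0x2C80CE79.
Split into bytes (most-significant first): 2C 80 CE 79.
Big-endian: lowest address holds the most-significant byte.
So the memory order matches the most-significant-first order: 2C 80 CE 79.

2C 80 CE 79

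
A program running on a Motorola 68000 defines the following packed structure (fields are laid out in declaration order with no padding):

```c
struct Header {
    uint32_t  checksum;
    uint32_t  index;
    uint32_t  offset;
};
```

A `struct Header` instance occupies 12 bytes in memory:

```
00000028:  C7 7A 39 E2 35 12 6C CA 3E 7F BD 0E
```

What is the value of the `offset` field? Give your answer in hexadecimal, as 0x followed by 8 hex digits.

0x3E7FBD0E

`offset` follows `checksum` (4 B), `index` (4 B), so it starts at offset 4 + 4 = 8 and occupies 4 bytes.
Bytes at offsets 8..11: 3E 7F BD 0E.
Big-endian stores the most-significant byte at the lowest address.
The bytes are already most-significant first: 0x3E7FBD0E.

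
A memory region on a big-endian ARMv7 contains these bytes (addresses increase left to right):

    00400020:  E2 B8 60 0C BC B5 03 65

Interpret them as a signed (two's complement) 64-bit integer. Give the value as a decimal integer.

-2109830817601223835

In big-endian order the high byte comes first in memory.
The bytes are already most-significant first: 0xE2B8600CBCB50365.
Top bit is set, so as a signed 64-bit value this is 0xE2B8600CBCB50365 − 2^64 = -2109830817601223835.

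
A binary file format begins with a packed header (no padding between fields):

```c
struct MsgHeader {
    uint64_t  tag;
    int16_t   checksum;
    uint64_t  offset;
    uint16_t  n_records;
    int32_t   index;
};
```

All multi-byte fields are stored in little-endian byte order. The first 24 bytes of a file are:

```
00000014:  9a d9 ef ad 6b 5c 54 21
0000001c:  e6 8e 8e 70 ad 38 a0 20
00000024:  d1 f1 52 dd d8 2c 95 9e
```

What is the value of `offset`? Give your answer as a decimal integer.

17424744305790906510

`offset` follows `tag` (8 B), `checksum` (2 B), so it starts at offset 8 + 2 = 10 and occupies 8 bytes.
Bytes at offsets 10..17: 8E 70 AD 38 A0 20 D1 F1.
Little-endian: lowest address holds the least-significant byte.
Reassemble most-significant byte first: F1 D1 20 A0 38 AD 70 8E → 0xF1D120A038AD708E.
0xF1D120A038AD708E = 17424744305790906510.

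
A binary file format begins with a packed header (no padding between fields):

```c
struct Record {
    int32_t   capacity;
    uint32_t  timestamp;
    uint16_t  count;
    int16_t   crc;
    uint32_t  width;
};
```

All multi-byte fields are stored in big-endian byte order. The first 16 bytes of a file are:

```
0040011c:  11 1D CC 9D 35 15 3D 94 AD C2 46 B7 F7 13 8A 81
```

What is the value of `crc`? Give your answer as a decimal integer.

`crc` follows `capacity` (4 B), `timestamp` (4 B), `count` (2 B), so it starts at offset 4 + 4 + 2 = 10 and occupies 2 bytes.
Bytes at offsets 10..11: 46 B7.
In big-endian order the high byte comes first in memory.
The bytes are already most-significant first: 0x46B7.
0x46B7 = 18103.

18103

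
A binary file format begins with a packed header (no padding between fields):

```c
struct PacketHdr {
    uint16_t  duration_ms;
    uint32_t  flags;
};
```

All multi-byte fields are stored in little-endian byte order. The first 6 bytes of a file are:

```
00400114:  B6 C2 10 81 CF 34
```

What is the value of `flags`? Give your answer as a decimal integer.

886014224

`flags` follows `duration_ms` (2 bytes), so it starts at byte offset 2 and occupies 4 bytes.
Bytes at offsets 2..5: 10 81 CF 34.
Little-endian stores the least-significant byte at the lowest address.
Reassemble most-significant byte first: 34 CF 81 10 → 0x34CF8110.
0x34CF8110 = 886014224.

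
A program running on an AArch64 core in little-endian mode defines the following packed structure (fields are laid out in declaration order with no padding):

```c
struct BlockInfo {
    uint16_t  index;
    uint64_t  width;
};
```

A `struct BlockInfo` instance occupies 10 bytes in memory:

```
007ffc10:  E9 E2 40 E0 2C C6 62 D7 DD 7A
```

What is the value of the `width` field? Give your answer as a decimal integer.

8853469261711859776

`width` follows `index` (2 bytes), so it starts at byte offset 2 and occupies 8 bytes.
Bytes at offsets 2..9: 40 E0 2C C6 62 D7 DD 7A.
Little-endian stores the least-significant byte at the lowest address.
Reassemble most-significant byte first: 7A DD D7 62 C6 2C E0 40 → 0x7ADDD762C62CE040.
0x7ADDD762C62CE040 = 8853469261711859776.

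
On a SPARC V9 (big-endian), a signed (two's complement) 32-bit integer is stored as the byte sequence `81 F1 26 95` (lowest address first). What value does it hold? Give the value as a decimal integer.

Big-endian: lowest address holds the most-significant byte.
The bytes are already most-significant first: 0x81F12695.
Top bit is set, so as a signed 32-bit value this is 0x81F12695 − 2^32 = -2114902379.

-2114902379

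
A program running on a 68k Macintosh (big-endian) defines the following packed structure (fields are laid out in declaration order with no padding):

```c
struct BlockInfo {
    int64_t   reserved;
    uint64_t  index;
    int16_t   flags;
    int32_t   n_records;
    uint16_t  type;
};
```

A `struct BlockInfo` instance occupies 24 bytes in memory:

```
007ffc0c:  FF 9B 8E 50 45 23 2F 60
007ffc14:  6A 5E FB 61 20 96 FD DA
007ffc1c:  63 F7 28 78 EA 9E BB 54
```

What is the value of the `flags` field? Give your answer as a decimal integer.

`flags` follows `reserved` (8 B), `index` (8 B), so it starts at offset 8 + 8 = 16 and occupies 2 bytes.
Bytes at offsets 16..17: 63 F7.
In big-endian order the high byte comes first in memory.
The bytes are already most-significant first: 0x63F7.
0x63F7 = 25591.

25591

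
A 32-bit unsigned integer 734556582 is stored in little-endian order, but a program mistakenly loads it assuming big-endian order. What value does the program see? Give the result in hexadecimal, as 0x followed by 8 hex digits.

734556582 in 32-bit hexadecimal is 0x2BC871A6.
Stored little-endian, the bytes at ascending addresses are A6 71 C8 2B.
Read back as big-endian, the last byte is least significant, giving 0xA671C82B.

0xA671C82B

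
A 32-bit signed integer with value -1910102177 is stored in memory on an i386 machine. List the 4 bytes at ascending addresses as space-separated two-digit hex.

5F 27 26 8E

Two's complement of -1910102177 in 32 bits: 1910102177 = 0x71D9D8A1; invert → 0x8E26275E; add 1 → 0x8E26275F.
Split into bytes (most-significant first): 8E 26 27 5F.
Little-endian stores the least-significant byte at the lowest address.
So at ascending addresses the bytes are 5F 27 26 8E.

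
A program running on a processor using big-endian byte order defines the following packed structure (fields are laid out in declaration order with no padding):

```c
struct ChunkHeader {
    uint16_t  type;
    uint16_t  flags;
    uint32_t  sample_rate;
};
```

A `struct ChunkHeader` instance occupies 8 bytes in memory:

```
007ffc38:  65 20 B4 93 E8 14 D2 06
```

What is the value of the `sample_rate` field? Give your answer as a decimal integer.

3893678598

`sample_rate` follows `type` (2 B), `flags` (2 B), so it starts at offset 2 + 2 = 4 and occupies 4 bytes.
Bytes at offsets 4..7: E8 14 D2 06.
Big-endian stores the most-significant byte at the lowest address.
The bytes are already most-significant first: 0xE814D206.
0xE814D206 = 3893678598.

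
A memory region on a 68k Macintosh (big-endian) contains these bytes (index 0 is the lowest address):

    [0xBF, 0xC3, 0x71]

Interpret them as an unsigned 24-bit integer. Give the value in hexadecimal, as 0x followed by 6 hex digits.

In big-endian order the high byte comes first in memory.
The bytes are already most-significant first: 0xBFC371.

0xBFC371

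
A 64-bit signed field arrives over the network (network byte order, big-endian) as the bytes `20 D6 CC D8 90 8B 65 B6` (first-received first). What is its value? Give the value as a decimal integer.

2366303884739831222

Big-endian: lowest address holds the most-significant byte.
The bytes are already most-significant first: 0x20D6CCD8908B65B6.
0x20D6CCD8908B65B6 = 2366303884739831222.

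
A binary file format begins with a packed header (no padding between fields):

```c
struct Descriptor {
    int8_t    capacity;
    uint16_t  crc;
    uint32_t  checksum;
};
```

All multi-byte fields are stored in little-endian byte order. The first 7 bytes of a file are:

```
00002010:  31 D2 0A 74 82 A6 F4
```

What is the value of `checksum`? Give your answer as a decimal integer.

`checksum` follows `capacity` (1 B), `crc` (2 B), so it starts at offset 1 + 2 = 3 and occupies 4 bytes.
Bytes at offsets 3..6: 74 82 A6 F4.
Little-endian stores the least-significant byte at the lowest address.
Reassemble most-significant byte first: F4 A6 82 74 → 0xF4A68274.
0xF4A68274 = 4104553076.

4104553076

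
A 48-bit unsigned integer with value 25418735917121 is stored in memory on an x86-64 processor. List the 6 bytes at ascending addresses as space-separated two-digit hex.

41 98 B9 42 1E 17

25418735917121 in hexadecimal, padded to 48 bits, is 0x171E42B99841.
Split into bytes (most-significant first): 17 1E 42 B9 98 41.
In little-endian order the low byte comes first in memory.
So at ascending addresses the bytes are 41 98 B9 42 1E 17.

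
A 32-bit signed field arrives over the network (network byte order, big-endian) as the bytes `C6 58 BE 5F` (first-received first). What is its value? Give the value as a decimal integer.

-967262625

In big-endian order the high byte comes first in memory.
The bytes are already most-significant first: 0xC658BE5F.
Top bit is set, so as a signed 32-bit value this is 0xC658BE5F − 2^32 = -967262625.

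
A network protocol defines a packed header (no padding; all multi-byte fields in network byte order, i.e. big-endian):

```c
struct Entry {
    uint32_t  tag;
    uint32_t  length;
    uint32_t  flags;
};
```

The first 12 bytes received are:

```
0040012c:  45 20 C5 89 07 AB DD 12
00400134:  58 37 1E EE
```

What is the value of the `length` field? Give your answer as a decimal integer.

`length` follows `tag` (4 bytes), so it starts at byte offset 4 and occupies 4 bytes.
Bytes at offsets 4..7: 07 AB DD 12.
In big-endian order the high byte comes first in memory.
The bytes are already most-significant first: 0x07ABDD12.
0x07ABDD12 = 128703762.

128703762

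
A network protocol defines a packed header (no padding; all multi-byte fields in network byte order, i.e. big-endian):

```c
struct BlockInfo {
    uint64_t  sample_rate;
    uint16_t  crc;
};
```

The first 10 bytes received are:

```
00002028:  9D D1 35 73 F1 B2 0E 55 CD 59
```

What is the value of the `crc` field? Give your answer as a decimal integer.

`crc` follows `sample_rate` (8 bytes), so it starts at byte offset 8 and occupies 2 bytes.
Bytes at offsets 8..9: CD 59.
Big-endian stores the most-significant byte at the lowest address.
The bytes are already most-significant first: 0xCD59.
0xCD59 = 52569.

52569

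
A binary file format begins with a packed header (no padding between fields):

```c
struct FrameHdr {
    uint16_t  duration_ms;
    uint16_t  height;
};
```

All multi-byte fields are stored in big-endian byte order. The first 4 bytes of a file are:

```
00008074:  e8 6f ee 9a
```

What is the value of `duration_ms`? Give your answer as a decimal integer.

`duration_ms` is the first field, at byte offset 0, occupying 2 bytes.
Bytes at offsets 0..1: E8 6F.
In big-endian order the high byte comes first in memory.
The bytes are already most-significant first: 0xE86F.
0xE86F = 59503.

59503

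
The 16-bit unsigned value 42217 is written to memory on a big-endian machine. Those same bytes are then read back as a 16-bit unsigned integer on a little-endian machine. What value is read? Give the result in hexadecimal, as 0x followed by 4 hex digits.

0xE9A4

42217 in 16-bit hexadecimal is 0xA4E9.
Stored big-endian, the bytes at ascending addresses are A4 E9.
Read back as little-endian, the first byte is least significant, giving 0xE9A4.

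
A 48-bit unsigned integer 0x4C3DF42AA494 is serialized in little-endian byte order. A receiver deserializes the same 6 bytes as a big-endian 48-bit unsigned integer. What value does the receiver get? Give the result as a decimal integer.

163432816196940

Stored little-endian, the bytes at ascending addresses are 94 A4 2A F4 3D 4C.
Read back as big-endian, the last byte is least significant, giving 0x94A42AF43D4C.
0x94A42AF43D4C = 163432816196940.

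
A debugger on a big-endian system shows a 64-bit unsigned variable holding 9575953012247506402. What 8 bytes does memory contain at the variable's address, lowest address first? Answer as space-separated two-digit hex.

84 E4 9E 87 70 D8 2D E2

9575953012247506402 in hexadecimal, padded to 64 bits, is 0x84E49E8770D82DE2.
Split into bytes (most-significant first): 84 E4 9E 87 70 D8 2D E2.
In big-endian order the high byte comes first in memory.
So the memory order matches the most-significant-first order: 84 E4 9E 87 70 D8 2D E2.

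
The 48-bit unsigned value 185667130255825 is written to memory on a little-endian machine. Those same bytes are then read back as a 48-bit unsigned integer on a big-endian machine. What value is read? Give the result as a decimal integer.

185667130255825 in 48-bit hexadecimal is 0xA8DCFF5869D1.
Stored little-endian, the bytes at ascending addresses are D1 69 58 FF DC A8.
Read back as big-endian, the last byte is least significant, giving 0xD16958FFDCA8.
0xD16958FFDCA8 = 230250394934440.

230250394934440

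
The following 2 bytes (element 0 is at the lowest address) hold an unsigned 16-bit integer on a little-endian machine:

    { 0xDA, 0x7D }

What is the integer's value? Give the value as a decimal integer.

Little-endian: lowest address holds the least-significant byte.
Reassemble most-significant byte first: 7D DA → 0x7DDA.
0x7DDA = 32218.

32218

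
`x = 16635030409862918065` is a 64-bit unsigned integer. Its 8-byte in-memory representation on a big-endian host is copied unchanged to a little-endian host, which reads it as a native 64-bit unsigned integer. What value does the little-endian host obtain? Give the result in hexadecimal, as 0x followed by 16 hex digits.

0xB12FB3870580DBE6

16635030409862918065 in 64-bit hexadecimal is 0xE6DB800587B32FB1.
Stored big-endian, the bytes at ascending addresses are E6 DB 80 05 87 B3 2F B1.
Read back as little-endian, the first byte is least significant, giving 0xB12FB3870580DBE6.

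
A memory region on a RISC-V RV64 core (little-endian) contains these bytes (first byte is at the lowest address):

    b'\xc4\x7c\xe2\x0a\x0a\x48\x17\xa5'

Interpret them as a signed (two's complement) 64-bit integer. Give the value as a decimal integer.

Little-endian stores the least-significant byte at the lowest address.
Reassemble most-significant byte first: A5 17 48 0A 0A E2 7C C4 → 0xA517480A0AE27CC4.
Top bit is set, so as a signed 64-bit value this is 0xA517480A0AE27CC4 − 2^64 = -6550687925017609020.

-6550687925017609020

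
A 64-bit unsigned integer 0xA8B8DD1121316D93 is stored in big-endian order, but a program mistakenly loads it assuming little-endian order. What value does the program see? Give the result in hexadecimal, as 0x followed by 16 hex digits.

Stored big-endian, the bytes at ascending addresses are A8 B8 DD 11 21 31 6D 93.
Read back as little-endian, the first byte is least significant, giving 0x936D312111DDB8A8.

0x936D312111DDB8A8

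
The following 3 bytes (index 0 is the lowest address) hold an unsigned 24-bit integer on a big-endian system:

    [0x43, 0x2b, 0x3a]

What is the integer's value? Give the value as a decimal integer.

Big-endian: lowest address holds the most-significant byte.
The bytes are already most-significant first: 0x432B3A.
0x432B3A = 4401978.

4401978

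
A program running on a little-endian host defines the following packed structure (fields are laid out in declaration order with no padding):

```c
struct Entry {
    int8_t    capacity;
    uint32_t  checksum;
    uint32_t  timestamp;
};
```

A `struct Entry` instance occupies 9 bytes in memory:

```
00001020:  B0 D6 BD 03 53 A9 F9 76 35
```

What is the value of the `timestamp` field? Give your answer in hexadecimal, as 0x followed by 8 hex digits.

0x3576F9A9

`timestamp` follows `capacity` (1 B), `checksum` (4 B), so it starts at offset 1 + 4 = 5 and occupies 4 bytes.
Bytes at offsets 5..8: A9 F9 76 35.
In little-endian order the low byte comes first in memory.
Reassemble most-significant byte first: 35 76 F9 A9 → 0x3576F9A9.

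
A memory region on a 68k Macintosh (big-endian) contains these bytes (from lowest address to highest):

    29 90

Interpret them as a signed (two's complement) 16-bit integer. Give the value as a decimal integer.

Big-endian: lowest address holds the most-significant byte.
The bytes are already most-significant first: 0x2990.
0x2990 = 10640.

10640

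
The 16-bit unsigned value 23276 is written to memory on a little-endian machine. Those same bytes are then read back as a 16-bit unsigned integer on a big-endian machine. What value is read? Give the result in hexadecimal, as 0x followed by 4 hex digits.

23276 in 16-bit hexadecimal is 0x5AEC.
Stored little-endian, the bytes at ascending addresses are EC 5A.
Read back as big-endian, the last byte is least significant, giving 0xEC5A.

0xEC5A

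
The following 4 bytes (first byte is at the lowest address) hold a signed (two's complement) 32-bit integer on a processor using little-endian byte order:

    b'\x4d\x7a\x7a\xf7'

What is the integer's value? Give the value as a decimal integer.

In little-endian order the low byte comes first in memory.
Reassemble most-significant byte first: F7 7A 7A 4D → 0xF77A7A4D.
Top bit is set, so as a signed 32-bit value this is 0xF77A7A4D − 2^32 = -142968243.

-142968243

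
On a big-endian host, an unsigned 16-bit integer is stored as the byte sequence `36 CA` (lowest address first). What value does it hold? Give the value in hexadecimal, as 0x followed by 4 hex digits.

0x36CA

Big-endian: lowest address holds the most-significant byte.
The bytes are already most-significant first: 0x36CA.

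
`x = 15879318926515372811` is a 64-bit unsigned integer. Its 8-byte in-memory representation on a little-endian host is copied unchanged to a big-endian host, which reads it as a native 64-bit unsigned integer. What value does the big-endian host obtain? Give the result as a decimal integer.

15879318926515372811 in 64-bit hexadecimal is 0xDC5EAC6E7216030B.
Stored little-endian, the bytes at ascending addresses are 0B 03 16 72 6E AC 5E DC.
Read back as big-endian, the last byte is least significant, giving 0x0B0316726EAC5EDC.
0x0B0316726EAC5EDC = 793502640086212316.

793502640086212316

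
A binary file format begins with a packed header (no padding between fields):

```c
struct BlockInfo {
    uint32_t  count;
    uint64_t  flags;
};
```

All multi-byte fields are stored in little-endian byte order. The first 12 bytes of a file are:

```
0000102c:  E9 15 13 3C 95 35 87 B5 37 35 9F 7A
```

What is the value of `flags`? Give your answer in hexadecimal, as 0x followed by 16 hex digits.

0x7A9F3537B5873595

`flags` follows `count` (4 bytes), so it starts at byte offset 4 and occupies 8 bytes.
Bytes at offsets 4..11: 95 35 87 B5 37 35 9F 7A.
Little-endian: lowest address holds the least-significant byte.
Reassemble most-significant byte first: 7A 9F 35 37 B5 87 35 95 → 0x7A9F3537B5873595.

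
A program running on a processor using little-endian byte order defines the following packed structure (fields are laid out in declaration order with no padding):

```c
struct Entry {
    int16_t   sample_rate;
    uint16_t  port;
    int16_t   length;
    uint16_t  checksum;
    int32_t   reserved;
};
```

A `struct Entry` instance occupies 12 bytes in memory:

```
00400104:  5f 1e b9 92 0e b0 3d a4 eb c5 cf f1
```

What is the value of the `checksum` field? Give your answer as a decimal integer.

`checksum` follows `sample_rate` (2 B), `port` (2 B), `length` (2 B), so it starts at offset 2 + 2 + 2 = 6 and occupies 2 bytes.
Bytes at offsets 6..7: 3D A4.
Little-endian stores the least-significant byte at the lowest address.
Reassemble most-significant byte first: A4 3D → 0xA43D.
0xA43D = 42045.

42045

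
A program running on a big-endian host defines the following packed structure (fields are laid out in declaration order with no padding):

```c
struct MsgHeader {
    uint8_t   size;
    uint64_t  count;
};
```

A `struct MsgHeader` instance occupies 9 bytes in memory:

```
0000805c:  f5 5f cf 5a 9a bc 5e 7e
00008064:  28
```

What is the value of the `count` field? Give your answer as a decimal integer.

6903836374414032424

`count` follows `size` (1 byte), so it starts at byte offset 1 and occupies 8 bytes.
Bytes at offsets 1..8: 5F CF 5A 9A BC 5E 7E 28.
In big-endian order the high byte comes first in memory.
The bytes are already most-significant first: 0x5FCF5A9ABC5E7E28.
0x5FCF5A9ABC5E7E28 = 6903836374414032424.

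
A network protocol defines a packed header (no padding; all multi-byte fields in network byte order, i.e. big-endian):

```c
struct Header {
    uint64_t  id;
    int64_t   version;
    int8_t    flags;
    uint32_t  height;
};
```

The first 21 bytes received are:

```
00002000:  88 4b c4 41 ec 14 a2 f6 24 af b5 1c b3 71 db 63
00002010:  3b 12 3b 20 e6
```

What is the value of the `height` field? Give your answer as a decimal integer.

`height` follows `id` (8 B), `version` (8 B), `flags` (1 B), so it starts at offset 8 + 8 + 1 = 17 and occupies 4 bytes.
Bytes at offsets 17..20: 12 3B 20 E6.
Big-endian stores the most-significant byte at the lowest address.
The bytes are already most-significant first: 0x123B20E6.
0x123B20E6 = 305864934.

305864934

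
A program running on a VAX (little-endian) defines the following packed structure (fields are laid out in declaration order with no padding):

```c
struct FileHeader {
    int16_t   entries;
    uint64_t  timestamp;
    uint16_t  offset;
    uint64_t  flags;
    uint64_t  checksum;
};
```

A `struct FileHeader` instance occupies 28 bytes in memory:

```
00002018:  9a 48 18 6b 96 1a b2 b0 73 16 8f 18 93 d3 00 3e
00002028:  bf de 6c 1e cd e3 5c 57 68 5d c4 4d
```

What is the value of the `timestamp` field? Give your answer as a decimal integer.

`timestamp` follows `entries` (2 bytes), so it starts at byte offset 2 and occupies 8 bytes.
Bytes at offsets 2..9: 18 6B 96 1A B2 B0 73 16.
Little-endian stores the least-significant byte at the lowest address.
Reassemble most-significant byte first: 16 73 B0 B2 1A 96 6B 18 → 0x1673B0B21A966B18.
0x1673B0B21A966B18 = 1617830970152872728.

1617830970152872728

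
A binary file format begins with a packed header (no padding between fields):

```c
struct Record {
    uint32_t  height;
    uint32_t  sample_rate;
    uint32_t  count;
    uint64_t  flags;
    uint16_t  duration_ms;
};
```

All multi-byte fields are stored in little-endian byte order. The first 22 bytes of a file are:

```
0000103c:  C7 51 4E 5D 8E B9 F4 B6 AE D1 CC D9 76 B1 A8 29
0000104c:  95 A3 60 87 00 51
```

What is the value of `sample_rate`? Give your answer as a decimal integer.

`sample_rate` follows `height` (4 bytes), so it starts at byte offset 4 and occupies 4 bytes.
Bytes at offsets 4..7: 8E B9 F4 B6.
Little-endian stores the least-significant byte at the lowest address.
Reassemble most-significant byte first: B6 F4 B9 8E → 0xB6F4B98E.
0xB6F4B98E = 3069491598.

3069491598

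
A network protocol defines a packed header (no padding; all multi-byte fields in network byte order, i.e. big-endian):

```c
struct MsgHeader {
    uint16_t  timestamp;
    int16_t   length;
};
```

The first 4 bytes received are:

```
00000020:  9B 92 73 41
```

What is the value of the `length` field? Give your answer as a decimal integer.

29505

`length` follows `timestamp` (2 bytes), so it starts at byte offset 2 and occupies 2 bytes.
Bytes at offsets 2..3: 73 41.
In big-endian order the high byte comes first in memory.
The bytes are already most-significant first: 0x7341.
0x7341 = 29505.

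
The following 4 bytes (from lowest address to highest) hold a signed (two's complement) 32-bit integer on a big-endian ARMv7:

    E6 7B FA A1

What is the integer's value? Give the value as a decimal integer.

-428082527

Big-endian: lowest address holds the most-significant byte.
The bytes are already most-significant first: 0xE67BFAA1.
Top bit is set, so as a signed 32-bit value this is 0xE67BFAA1 − 2^32 = -428082527.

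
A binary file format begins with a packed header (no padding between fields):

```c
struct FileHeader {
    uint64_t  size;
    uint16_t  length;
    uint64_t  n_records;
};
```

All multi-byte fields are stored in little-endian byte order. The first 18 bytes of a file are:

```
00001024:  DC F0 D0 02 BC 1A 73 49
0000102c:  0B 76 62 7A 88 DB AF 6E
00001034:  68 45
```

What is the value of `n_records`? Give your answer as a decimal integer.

5001369087776422498

`n_records` follows `size` (8 B), `length` (2 B), so it starts at offset 8 + 2 = 10 and occupies 8 bytes.
Bytes at offsets 10..17: 62 7A 88 DB AF 6E 68 45.
In little-endian order the low byte comes first in memory.
Reassemble most-significant byte first: 45 68 6E AF DB 88 7A 62 → 0x45686EAFDB887A62.
0x45686EAFDB887A62 = 5001369087776422498.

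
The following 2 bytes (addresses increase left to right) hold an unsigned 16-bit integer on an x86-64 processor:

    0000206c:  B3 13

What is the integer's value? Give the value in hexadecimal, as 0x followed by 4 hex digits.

0x13B3

In little-endian order the low byte comes first in memory.
Reassemble most-significant byte first: 13 B3 → 0x13B3.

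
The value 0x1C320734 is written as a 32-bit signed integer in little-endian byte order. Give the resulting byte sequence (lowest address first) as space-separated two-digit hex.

Split into bytes (most-significant first): 1C 32 07 34.
In little-endian order the low byte comes first in memory.
So at ascending addresses the bytes are 34 07 32 1C.

34 07 32 1C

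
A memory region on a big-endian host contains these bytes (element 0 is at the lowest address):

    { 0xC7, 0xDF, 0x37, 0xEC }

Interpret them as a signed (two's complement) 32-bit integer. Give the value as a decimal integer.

In big-endian order the high byte comes first in memory.
The bytes are already most-significant first: 0xC7DF37EC.
Top bit is set, so as a signed 32-bit value this is 0xC7DF37EC − 2^32 = -941672468.

-941672468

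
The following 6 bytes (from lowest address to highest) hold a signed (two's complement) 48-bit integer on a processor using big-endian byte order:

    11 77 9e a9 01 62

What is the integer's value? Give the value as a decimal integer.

Big-endian: lowest address holds the most-significant byte.
The bytes are already most-significant first: 0x11779EA90162.
0x11779EA90162 = 19205460656482.

19205460656482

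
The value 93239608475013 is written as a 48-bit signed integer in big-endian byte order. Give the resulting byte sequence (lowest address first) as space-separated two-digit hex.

54 CD 09 BD FD 85

93239608475013 in hexadecimal, padded to 48 bits, is 0x54CD09BDFD85.
Split into bytes (most-significant first): 54 CD 09 BD FD 85.
Big-endian: lowest address holds the most-significant byte.
So the memory order matches the most-significant-first order: 54 CD 09 BD FD 85.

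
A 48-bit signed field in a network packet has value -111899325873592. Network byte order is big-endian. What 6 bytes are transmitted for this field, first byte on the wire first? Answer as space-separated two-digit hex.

9A 3A 68 6E 42 48

Two's complement of -111899325873592 in 48 bits: 111899325873592 = 0x65C59791BDB8; invert → 0x9A3A686E4247; add 1 → 0x9A3A686E4248.
Split into bytes (most-significant first): 9A 3A 68 6E 42 48.
Big-endian: lowest address holds the most-significant byte.
So the memory order matches the most-significant-first order: 9A 3A 68 6E 42 48.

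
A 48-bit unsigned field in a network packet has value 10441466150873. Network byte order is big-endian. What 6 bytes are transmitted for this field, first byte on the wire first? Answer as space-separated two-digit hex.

09 7F 17 E1 7F D9

10441466150873 in hexadecimal, padded to 48 bits, is 0x097F17E17FD9.
Split into bytes (most-significant first): 09 7F 17 E1 7F D9.
In big-endian order the high byte comes first in memory.
So the memory order matches the most-significant-first order: 09 7F 17 E1 7F D9.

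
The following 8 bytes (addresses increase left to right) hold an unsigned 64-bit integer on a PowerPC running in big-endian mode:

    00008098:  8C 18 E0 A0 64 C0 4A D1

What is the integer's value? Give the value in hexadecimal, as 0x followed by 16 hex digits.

0x8C18E0A064C04AD1

Big-endian: lowest address holds the most-significant byte.
The bytes are already most-significant first: 0x8C18E0A064C04AD1.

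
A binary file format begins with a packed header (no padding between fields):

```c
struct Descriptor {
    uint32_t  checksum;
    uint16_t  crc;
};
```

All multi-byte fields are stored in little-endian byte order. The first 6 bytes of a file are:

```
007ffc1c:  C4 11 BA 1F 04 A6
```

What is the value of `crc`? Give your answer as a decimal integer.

`crc` follows `checksum` (4 bytes), so it starts at byte offset 4 and occupies 2 bytes.
Bytes at offsets 4..5: 04 A6.
Little-endian: lowest address holds the least-significant byte.
Reassemble most-significant byte first: A6 04 → 0xA604.
0xA604 = 42500.

42500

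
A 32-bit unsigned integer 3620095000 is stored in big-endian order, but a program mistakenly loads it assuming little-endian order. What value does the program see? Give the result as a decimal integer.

3620095000 in 32-bit hexadecimal is 0xD7C64418.
Stored big-endian, the bytes at ascending addresses are D7 C6 44 18.
Read back as little-endian, the first byte is least significant, giving 0x1844C6D7.
0x1844C6D7 = 407160535.

407160535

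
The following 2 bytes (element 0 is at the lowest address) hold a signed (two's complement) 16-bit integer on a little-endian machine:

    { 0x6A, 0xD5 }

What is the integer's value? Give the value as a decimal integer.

Little-endian: lowest address holds the least-significant byte.
Reassemble most-significant byte first: D5 6A → 0xD56A.
Top bit is set, so as a signed 16-bit value this is 0xD56A − 2^16 = -10902.

-10902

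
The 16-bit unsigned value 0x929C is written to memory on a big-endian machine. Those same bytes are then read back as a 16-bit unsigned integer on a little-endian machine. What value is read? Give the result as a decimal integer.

40082

Stored big-endian, the bytes at ascending addresses are 92 9C.
Read back as little-endian, the first byte is least significant, giving 0x9C92.
0x9C92 = 40082.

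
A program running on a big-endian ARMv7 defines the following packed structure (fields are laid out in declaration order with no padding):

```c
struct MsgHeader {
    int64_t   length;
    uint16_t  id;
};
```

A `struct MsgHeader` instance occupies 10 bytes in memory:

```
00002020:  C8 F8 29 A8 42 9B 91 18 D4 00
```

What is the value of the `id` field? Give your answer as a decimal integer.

`id` follows `length` (8 bytes), so it starts at byte offset 8 and occupies 2 bytes.
Bytes at offsets 8..9: D4 00.
Big-endian stores the most-significant byte at the lowest address.
The bytes are already most-significant first: 0xD400.
0xD400 = 54272.

54272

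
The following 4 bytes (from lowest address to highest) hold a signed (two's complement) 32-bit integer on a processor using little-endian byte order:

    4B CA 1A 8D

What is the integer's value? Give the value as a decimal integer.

-1927624117

Little-endian: lowest address holds the least-significant byte.
Reassemble most-significant byte first: 8D 1A CA 4B → 0x8D1ACA4B.
Top bit is set, so as a signed 32-bit value this is 0x8D1ACA4B − 2^32 = -1927624117.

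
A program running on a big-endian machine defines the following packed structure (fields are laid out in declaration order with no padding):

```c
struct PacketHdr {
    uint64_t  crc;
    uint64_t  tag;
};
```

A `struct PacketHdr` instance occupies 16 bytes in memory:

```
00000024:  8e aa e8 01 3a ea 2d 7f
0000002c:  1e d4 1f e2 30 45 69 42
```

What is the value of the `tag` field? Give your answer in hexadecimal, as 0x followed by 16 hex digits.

0x1ED41FE230456942

`tag` follows `crc` (8 bytes), so it starts at byte offset 8 and occupies 8 bytes.
Bytes at offsets 8..15: 1E D4 1F E2 30 45 69 42.
In big-endian order the high byte comes first in memory.
The bytes are already most-significant first: 0x1ED41FE230456942.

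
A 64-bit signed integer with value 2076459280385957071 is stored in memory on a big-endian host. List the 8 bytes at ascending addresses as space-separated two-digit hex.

1C D1 10 B6 C5 F7 DC CF

2076459280385957071 in hexadecimal, padded to 64 bits, is 0x1CD110B6C5F7DCCF.
Split into bytes (most-significant first): 1C D1 10 B6 C5 F7 DC CF.
Big-endian stores the most-significant byte at the lowest address.
So the memory order matches the most-significant-first order: 1C D1 10 B6 C5 F7 DC CF.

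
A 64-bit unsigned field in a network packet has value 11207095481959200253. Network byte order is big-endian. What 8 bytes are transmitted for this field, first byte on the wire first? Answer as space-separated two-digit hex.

9B 87 99 F6 8E 10 35 FD

11207095481959200253 in hexadecimal, padded to 64 bits, is 0x9B8799F68E1035FD.
Split into bytes (most-significant first): 9B 87 99 F6 8E 10 35 FD.
Big-endian stores the most-significant byte at the lowest address.
So the memory order matches the most-significant-first order: 9B 87 99 F6 8E 10 35 FD.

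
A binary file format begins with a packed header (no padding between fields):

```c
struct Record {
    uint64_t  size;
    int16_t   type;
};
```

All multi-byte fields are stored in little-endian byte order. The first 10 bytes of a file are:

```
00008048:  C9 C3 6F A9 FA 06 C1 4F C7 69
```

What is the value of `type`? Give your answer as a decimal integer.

`type` follows `size` (8 bytes), so it starts at byte offset 8 and occupies 2 bytes.
Bytes at offsets 8..9: C7 69.
Little-endian stores the least-significant byte at the lowest address.
Reassemble most-significant byte first: 69 C7 → 0x69C7.
0x69C7 = 27079.

27079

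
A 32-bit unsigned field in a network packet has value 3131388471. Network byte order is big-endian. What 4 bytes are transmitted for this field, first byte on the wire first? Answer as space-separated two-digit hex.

BA A5 32 37

3131388471 in hexadecimal, padded to 32 bits, is 0xBAA53237.
Split into bytes (most-significant first): BA A5 32 37.
Big-endian stores the most-significant byte at the lowest address.
So the memory order matches the most-significant-first order: BA A5 32 37.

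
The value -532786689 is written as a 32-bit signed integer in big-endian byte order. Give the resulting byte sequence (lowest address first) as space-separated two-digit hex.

E0 3E 51 FF

Two's complement of -532786689 in 32 bits: 532786689 = 0x1FC1AE01; invert → 0xE03E51FE; add 1 → 0xE03E51FF.
Split into bytes (most-significant first): E0 3E 51 FF.
Big-endian: lowest address holds the most-significant byte.
So the memory order matches the most-significant-first order: E0 3E 51 FF.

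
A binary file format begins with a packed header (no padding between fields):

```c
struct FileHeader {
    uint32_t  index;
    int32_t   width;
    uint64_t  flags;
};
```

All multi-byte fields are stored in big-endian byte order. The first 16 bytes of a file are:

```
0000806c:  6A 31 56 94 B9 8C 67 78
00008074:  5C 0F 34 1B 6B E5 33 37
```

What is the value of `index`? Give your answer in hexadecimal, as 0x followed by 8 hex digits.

0x6A315694

`index` is the first field, at byte offset 0, occupying 4 bytes.
Bytes at offsets 0..3: 6A 31 56 94.
Big-endian: lowest address holds the most-significant byte.
The bytes are already most-significant first: 0x6A315694.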